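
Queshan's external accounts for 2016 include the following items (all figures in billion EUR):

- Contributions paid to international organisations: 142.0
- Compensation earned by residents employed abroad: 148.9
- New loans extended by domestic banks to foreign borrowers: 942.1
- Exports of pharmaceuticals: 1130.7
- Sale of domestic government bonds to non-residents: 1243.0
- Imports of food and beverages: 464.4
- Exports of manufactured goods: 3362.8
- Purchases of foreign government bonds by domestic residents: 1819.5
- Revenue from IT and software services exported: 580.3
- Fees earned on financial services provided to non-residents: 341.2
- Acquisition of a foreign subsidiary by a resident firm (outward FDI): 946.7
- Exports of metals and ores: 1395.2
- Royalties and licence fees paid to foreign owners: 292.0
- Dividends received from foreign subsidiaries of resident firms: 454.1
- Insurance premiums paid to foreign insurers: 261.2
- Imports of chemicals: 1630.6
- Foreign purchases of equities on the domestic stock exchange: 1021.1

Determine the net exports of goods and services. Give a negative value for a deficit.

4162.0

Goods: -1630.6 - 464.4 + 1395.2 + 1130.7 + 3362.8 = 3793.7
Services: 341.2 - 261.2 + 580.3 - 292.0 = 368.3
Trade balance = 3793.7 + 368.3 = 4162.0
(Excluded from the trade balance — secondary income: contributions paid to international organisations 142.0; primary income: compensation earned by residents employed abroad 148.9, dividends received from foreign subsidiaries of resident firms 454.1; financial account: new loans extended by domestic banks to foreign borrowers 942.1, sale of domestic government bonds to non-residents 1243.0, purchases of foreign government bonds by domestic residents 1819.5, acquisition of a foreign subsidiary by a resident firm (outward FDI) 946.7, foreign purchases of equities on the domestic stock exchange 1021.1.)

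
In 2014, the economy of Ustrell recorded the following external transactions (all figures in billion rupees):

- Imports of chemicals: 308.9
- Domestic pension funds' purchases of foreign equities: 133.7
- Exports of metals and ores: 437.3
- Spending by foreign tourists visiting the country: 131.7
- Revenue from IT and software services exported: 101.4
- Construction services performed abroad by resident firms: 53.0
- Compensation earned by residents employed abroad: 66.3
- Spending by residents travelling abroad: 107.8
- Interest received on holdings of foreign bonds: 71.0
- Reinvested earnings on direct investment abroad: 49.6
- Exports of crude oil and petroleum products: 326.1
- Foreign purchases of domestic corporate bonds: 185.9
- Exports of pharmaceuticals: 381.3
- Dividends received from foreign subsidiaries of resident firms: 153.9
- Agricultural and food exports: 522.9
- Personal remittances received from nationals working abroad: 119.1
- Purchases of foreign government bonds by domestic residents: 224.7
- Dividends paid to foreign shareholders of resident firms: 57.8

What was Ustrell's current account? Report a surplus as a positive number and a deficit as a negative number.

Goods: -308.9 + 437.3 + 522.9 + 381.3 + 326.1 = 1358.7
Services: 53.0 + 131.7 + 101.4 - 107.8 = 178.3
Primary income: 49.6 + 66.3 + 153.9 - 57.8 + 71.0 = 283.0
Secondary income: 119.1
Current account = 1358.7 + 178.3 + 283.0 + 119.1 = 1939.1
(Excluded from the current account — financial account: domestic pension funds' purchases of foreign equities 133.7, foreign purchases of domestic corporate bonds 185.9, purchases of foreign government bonds by domestic residents 224.7.)

1939.1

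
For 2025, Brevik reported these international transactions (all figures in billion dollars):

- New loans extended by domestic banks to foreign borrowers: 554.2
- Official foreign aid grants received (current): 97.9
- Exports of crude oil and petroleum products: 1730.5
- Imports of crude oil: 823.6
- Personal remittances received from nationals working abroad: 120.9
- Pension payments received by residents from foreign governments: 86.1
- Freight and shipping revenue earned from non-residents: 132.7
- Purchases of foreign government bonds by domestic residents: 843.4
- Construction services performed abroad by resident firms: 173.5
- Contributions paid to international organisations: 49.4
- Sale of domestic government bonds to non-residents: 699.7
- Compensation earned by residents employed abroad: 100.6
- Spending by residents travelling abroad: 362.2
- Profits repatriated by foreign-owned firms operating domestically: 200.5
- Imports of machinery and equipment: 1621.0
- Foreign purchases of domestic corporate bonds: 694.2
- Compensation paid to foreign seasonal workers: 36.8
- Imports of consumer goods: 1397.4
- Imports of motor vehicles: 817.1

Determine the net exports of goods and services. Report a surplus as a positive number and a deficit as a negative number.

Goods: -1621.0 - 817.1 - 1397.4 + 1730.5 - 823.6 = -2928.6
Services: 173.5 - 362.2 + 132.7 = -56.0
Trade balance = -2928.6 + (-56.0) = -2984.6
(Excluded from the trade balance — financial account: new loans extended by domestic banks to foreign borrowers 554.2, purchases of foreign government bonds by domestic residents 843.4, sale of domestic government bonds to non-residents 699.7, foreign purchases of domestic corporate bonds 694.2; secondary income: official foreign aid grants received (current) 97.9, personal remittances received from nationals working abroad 120.9, pension payments received by residents from foreign governments 86.1, contributions paid to international organisations 49.4; primary income: compensation earned by residents employed abroad 100.6, profits repatriated by foreign-owned firms operating domestically 200.5, compensation paid to foreign seasonal workers 36.8.)

-2984.6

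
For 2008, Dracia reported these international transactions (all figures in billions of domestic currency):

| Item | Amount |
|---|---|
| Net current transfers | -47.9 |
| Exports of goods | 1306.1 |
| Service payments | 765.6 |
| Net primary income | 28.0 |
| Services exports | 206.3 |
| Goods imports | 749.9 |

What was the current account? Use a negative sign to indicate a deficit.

-23.0

Goods balance = 1306.1 - 749.9 = 556.2
Services balance = 206.3 - 765.6 = -559.3
Trade balance (goods + services) = 556.2 + (-559.3) = -3.1
Net primary income = 28.0
Net secondary income = -47.9
Current account = -3.1 + 28.0 + (-47.9) = -23.0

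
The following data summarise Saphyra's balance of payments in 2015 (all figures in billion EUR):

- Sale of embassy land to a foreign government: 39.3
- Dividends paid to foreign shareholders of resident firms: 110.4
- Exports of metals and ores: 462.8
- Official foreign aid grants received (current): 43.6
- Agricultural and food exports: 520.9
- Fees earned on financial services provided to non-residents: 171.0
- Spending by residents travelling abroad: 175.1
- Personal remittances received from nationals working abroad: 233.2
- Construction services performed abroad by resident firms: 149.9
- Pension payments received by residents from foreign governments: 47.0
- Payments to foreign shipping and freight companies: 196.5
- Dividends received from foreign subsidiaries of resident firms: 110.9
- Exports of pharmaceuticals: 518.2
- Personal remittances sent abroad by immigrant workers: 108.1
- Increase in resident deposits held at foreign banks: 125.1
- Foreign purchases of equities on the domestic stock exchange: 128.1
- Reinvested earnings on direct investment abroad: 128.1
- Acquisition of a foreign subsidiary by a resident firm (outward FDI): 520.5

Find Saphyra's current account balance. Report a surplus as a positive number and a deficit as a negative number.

1795.5

Goods: 520.9 + 462.8 + 518.2 = 1501.9
Services: -196.5 + 171.0 + 149.9 - 175.1 = -50.7
Primary income: 128.1 - 110.4 + 110.9 = 128.6
Secondary income: 233.2 - 108.1 + 43.6 + 47.0 = 215.7
Current account = 1501.9 + (-50.7) + 128.6 + 215.7 = 1795.5
(Excluded from the current account — capital account: sale of embassy land to a foreign government 39.3; financial account: increase in resident deposits held at foreign banks 125.1, foreign purchases of equities on the domestic stock exchange 128.1, acquisition of a foreign subsidiary by a resident firm (outward FDI) 520.5.)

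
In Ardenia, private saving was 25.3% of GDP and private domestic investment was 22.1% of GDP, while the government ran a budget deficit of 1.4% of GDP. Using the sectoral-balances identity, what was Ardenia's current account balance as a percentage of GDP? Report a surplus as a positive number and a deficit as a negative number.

By the sectoral-balances identity, CA = (S_private - I) + (T - G).
Private balance = 25.3 - 22.1 = 3.2
Government balance (T - G) = -1.4
CA = 3.2 + (-1.4) = 1.8

1.8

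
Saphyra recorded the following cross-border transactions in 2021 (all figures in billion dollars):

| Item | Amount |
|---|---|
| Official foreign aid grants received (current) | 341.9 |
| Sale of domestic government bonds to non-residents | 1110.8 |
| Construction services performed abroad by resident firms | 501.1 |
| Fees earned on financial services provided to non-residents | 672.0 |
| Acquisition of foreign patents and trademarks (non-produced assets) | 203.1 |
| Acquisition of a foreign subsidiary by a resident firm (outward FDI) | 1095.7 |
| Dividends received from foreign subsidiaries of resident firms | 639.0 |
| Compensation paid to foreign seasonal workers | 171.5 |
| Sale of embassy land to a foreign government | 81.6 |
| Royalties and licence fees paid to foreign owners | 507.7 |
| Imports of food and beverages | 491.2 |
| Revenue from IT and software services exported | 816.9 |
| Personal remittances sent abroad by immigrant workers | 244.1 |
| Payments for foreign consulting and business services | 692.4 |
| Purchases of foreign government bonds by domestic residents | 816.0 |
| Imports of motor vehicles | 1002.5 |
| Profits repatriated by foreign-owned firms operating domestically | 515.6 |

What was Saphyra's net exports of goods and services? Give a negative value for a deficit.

Goods: -1002.5 - 491.2 = -1493.7
Services: 672.0 + 816.9 - 692.4 - 507.7 + 501.1 = 789.9
Trade balance = -1493.7 + 789.9 = -703.8
(Excluded from the trade balance — secondary income: official foreign aid grants received (current) 341.9, personal remittances sent abroad by immigrant workers 244.1; financial account: sale of domestic government bonds to non-residents 1110.8, acquisition of a foreign subsidiary by a resident firm (outward FDI) 1095.7, purchases of foreign government bonds by domestic residents 816.0; capital account: acquisition of foreign patents and trademarks (non-produced assets) 203.1, sale of embassy land to a foreign government 81.6; primary income: dividends received from foreign subsidiaries of resident firms 639.0, compensation paid to foreign seasonal workers 171.5, profits repatriated by foreign-owned firms operating domestically 515.6.)

-703.8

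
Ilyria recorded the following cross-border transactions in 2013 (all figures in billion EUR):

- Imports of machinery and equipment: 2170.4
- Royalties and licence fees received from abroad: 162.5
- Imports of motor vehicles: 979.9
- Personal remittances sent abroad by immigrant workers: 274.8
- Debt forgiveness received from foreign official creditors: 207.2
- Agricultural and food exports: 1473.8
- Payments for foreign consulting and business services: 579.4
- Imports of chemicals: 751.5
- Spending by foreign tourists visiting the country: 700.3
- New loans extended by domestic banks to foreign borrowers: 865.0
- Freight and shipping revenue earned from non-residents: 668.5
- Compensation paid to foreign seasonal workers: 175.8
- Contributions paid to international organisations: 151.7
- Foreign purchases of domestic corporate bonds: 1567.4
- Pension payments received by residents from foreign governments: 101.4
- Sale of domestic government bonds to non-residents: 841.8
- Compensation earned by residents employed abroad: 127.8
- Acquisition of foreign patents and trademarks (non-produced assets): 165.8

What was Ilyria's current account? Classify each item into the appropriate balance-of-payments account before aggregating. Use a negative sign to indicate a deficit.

Goods: -979.9 - 2170.4 + 1473.8 - 751.5 = -2428.0
Services: 162.5 + 700.3 + 668.5 - 579.4 = 951.9
Primary income: 127.8 - 175.8 = -48.0
Secondary income: -151.7 + 101.4 - 274.8 = -325.1
Current account = (-2428.0) + 951.9 + (-48.0) + (-325.1) = -1849.2
(Excluded from the current account — capital account: debt forgiveness received from foreign official creditors 207.2, acquisition of foreign patents and trademarks (non-produced assets) 165.8; financial account: new loans extended by domestic banks to foreign borrowers 865.0, foreign purchases of domestic corporate bonds 1567.4, sale of domestic government bonds to non-residents 841.8.)

-1849.2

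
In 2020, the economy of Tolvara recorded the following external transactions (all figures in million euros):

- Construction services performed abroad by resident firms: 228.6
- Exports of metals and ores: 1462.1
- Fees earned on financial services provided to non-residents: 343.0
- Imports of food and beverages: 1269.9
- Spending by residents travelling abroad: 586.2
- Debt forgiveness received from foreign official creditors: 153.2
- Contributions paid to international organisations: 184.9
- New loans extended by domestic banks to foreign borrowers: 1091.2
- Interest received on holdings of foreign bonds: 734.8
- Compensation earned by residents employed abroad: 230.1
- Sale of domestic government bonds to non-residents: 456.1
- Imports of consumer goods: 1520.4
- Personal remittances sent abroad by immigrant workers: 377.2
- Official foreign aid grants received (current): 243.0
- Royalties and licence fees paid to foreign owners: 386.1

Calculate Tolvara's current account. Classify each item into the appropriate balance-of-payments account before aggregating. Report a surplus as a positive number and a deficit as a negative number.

-1083.1

Goods: -1269.9 + 1462.1 - 1520.4 = -1328.2
Services: 228.6 - 586.2 - 386.1 + 343.0 = -400.7
Primary income: 734.8 + 230.1 = 964.9
Secondary income: -184.9 + 243.0 - 377.2 = -319.1
Current account = (-1328.2) + (-400.7) + 964.9 + (-319.1) = -1083.1
(Excluded from the current account — capital account: debt forgiveness received from foreign official creditors 153.2; financial account: new loans extended by domestic banks to foreign borrowers 1091.2, sale of domestic government bonds to non-residents 456.1.)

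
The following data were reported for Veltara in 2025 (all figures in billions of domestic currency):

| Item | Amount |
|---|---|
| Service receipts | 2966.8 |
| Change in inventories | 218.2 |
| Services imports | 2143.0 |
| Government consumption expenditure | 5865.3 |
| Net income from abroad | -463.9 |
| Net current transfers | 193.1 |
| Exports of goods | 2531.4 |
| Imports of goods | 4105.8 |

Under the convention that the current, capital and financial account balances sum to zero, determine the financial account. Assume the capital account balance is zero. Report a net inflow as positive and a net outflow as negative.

1021.4

Goods balance = 2531.4 - 4105.8 = -1574.4
Services balance = 2966.8 - 2143.0 = 823.8
Trade balance (goods + services) = -1574.4 + 823.8 = -750.6
Net primary income = -463.9
Net secondary income = 193.1
Current account = -750.6 + (-463.9) + 193.1 = -1021.4
Financial account = -(-1021.4) = 1021.4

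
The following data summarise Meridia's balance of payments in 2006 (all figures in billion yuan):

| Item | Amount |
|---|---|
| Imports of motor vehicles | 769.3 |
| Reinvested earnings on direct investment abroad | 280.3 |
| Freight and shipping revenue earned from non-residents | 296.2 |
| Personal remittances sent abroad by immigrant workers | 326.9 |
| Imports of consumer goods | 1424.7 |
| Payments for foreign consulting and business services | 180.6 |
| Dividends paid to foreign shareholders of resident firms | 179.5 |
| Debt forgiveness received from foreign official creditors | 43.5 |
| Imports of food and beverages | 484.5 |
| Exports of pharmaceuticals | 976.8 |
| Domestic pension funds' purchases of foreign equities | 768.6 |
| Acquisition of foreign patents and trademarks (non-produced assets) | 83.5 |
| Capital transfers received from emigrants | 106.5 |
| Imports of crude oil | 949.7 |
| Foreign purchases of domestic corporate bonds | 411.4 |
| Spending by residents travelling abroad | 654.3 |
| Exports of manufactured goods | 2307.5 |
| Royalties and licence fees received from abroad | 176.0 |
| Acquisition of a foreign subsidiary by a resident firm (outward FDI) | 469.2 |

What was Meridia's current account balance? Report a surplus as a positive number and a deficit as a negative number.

Goods: -769.3 + 976.8 - 949.7 - 484.5 - 1424.7 + 2307.5 = -343.9
Services: 176.0 + 296.2 - 180.6 - 654.3 = -362.7
Primary income: 280.3 - 179.5 = 100.8
Secondary income: -326.9
Current account = (-343.9) + (-362.7) + 100.8 + (-326.9) = -932.7
(Excluded from the current account — capital account: debt forgiveness received from foreign official creditors 43.5, acquisition of foreign patents and trademarks (non-produced assets) 83.5, capital transfers received from emigrants 106.5; financial account: domestic pension funds' purchases of foreign equities 768.6, foreign purchases of domestic corporate bonds 411.4, acquisition of a foreign subsidiary by a resident firm (outward FDI) 469.2.)

-932.7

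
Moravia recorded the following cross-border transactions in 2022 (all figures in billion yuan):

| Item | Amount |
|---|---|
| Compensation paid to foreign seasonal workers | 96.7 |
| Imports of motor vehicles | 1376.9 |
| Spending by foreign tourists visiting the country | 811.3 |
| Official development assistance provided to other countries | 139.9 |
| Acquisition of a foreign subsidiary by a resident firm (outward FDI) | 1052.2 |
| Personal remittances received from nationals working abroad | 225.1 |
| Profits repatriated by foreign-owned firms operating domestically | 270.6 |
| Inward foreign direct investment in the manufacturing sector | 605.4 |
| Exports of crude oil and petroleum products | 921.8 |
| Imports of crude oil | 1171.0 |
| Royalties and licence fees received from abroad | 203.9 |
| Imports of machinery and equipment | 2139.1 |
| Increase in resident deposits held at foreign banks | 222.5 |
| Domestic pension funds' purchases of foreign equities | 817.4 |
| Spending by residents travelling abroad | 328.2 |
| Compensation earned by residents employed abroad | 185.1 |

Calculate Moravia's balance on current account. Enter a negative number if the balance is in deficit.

-3175.2

Goods: -1171.0 + 921.8 - 1376.9 - 2139.1 = -3765.2
Services: 811.3 - 328.2 + 203.9 = 687.0
Primary income: -96.7 + 185.1 - 270.6 = -182.2
Secondary income: 225.1 - 139.9 = 85.2
Current account = (-3765.2) + 687.0 + (-182.2) + 85.2 = -3175.2
(Excluded from the current account — financial account: acquisition of a foreign subsidiary by a resident firm (outward FDI) 1052.2, inward foreign direct investment in the manufacturing sector 605.4, increase in resident deposits held at foreign banks 222.5, domestic pension funds' purchases of foreign equities 817.4.)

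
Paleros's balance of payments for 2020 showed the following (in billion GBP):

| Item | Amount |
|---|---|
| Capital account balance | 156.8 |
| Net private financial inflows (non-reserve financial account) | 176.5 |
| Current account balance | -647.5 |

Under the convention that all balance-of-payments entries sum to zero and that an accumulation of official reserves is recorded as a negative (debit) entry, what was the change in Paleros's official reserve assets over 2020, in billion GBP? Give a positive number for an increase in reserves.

Official reserve transactions balance = -((-647.5) + 156.8 + 176.5) = 314.2
An accumulation of reserves is recorded as a debit (negative entry), so the change in the stock of reserves is the negative of that balance.
Change in official reserves = -(314.2) = -314.2

-314.2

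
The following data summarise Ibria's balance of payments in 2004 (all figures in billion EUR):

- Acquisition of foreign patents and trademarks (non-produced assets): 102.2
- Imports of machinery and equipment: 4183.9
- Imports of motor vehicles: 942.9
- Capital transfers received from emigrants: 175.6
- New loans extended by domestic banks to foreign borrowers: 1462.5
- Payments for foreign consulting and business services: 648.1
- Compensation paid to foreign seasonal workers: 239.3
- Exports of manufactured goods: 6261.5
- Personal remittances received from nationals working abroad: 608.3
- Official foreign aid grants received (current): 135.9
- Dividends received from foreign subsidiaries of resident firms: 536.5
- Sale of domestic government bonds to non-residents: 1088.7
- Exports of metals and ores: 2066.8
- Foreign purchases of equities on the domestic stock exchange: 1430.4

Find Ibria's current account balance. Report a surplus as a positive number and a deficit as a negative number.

Goods: 2066.8 + 6261.5 - 942.9 - 4183.9 = 3201.5
Services: -648.1
Primary income: -239.3 + 536.5 = 297.2
Secondary income: 135.9 + 608.3 = 744.2
Current account = 3201.5 + (-648.1) + 297.2 + 744.2 = 3594.8
(Excluded from the current account — capital account: acquisition of foreign patents and trademarks (non-produced assets) 102.2, capital transfers received from emigrants 175.6; financial account: new loans extended by domestic banks to foreign borrowers 1462.5, sale of domestic government bonds to non-residents 1088.7, foreign purchases of equities on the domestic stock exchange 1430.4.)

3594.8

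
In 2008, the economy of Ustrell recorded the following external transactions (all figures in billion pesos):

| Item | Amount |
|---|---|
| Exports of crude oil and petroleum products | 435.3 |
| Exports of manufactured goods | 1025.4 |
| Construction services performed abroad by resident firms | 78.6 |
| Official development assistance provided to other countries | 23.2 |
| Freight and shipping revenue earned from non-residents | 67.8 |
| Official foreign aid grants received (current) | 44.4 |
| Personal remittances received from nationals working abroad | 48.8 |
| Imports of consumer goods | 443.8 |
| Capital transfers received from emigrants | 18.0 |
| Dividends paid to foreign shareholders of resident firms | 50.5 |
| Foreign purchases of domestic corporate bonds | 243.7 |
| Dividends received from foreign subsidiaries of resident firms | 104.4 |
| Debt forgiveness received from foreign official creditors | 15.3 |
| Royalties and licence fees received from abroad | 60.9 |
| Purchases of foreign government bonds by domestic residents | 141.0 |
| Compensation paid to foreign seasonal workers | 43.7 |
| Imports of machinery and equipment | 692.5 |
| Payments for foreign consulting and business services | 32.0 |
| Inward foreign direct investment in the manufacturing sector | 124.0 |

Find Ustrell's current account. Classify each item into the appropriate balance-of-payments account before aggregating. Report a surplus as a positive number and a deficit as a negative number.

579.9

Goods: -692.5 + 1025.4 - 443.8 + 435.3 = 324.4
Services: 67.8 + 78.6 + 60.9 - 32.0 = 175.3
Primary income: 104.4 - 43.7 - 50.5 = 10.2
Secondary income: -23.2 + 44.4 + 48.8 = 70.0
Current account = 324.4 + 175.3 + 10.2 + 70.0 = 579.9
(Excluded from the current account — capital account: capital transfers received from emigrants 18.0, debt forgiveness received from foreign official creditors 15.3; financial account: foreign purchases of domestic corporate bonds 243.7, purchases of foreign government bonds by domestic residents 141.0, inward foreign direct investment in the manufacturing sector 124.0.)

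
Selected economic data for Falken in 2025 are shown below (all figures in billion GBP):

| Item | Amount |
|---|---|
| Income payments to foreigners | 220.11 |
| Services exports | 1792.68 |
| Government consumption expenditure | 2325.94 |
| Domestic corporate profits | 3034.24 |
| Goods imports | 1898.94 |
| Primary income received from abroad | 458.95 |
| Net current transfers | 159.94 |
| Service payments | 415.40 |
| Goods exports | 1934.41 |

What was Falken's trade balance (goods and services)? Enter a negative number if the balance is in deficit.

Goods balance = 1934.41 - 1898.94 = 35.47
Services balance = 1792.68 - 415.40 = 1377.28
Trade balance (goods + services) = 35.47 + 1377.28 = 1412.75

1412.75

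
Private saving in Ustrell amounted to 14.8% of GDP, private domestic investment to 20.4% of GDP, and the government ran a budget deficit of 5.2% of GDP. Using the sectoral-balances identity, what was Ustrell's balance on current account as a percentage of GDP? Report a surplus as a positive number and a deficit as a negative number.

-10.8

By the sectoral-balances identity, CA = (S_private - I) + (T - G).
Private balance = 14.8 - 20.4 = -5.6
Government balance (T - G) = -5.2
CA = -5.6 + (-5.2) = -10.8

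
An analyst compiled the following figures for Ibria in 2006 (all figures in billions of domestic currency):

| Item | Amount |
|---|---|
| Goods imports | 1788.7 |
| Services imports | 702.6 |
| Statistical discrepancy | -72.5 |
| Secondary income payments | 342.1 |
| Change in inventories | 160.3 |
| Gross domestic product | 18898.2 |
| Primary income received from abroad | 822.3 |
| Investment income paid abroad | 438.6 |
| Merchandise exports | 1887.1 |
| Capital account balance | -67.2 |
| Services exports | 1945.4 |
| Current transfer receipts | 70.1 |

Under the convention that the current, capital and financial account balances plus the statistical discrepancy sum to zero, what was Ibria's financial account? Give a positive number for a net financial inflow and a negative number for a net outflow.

-1313.2

Goods balance = 1887.1 - 1788.7 = 98.4
Services balance = 1945.4 - 702.6 = 1242.8
Trade balance (goods + services) = 98.4 + 1242.8 = 1341.2
Net primary income = 822.3 - 438.6 = 383.7
Net secondary income = 70.1 - 342.1 = -272.0
Current account = 1341.2 + 383.7 + (-272.0) = 1452.9
Financial account = -(1452.9 + (-67.2) + (-72.5)) = -1313.2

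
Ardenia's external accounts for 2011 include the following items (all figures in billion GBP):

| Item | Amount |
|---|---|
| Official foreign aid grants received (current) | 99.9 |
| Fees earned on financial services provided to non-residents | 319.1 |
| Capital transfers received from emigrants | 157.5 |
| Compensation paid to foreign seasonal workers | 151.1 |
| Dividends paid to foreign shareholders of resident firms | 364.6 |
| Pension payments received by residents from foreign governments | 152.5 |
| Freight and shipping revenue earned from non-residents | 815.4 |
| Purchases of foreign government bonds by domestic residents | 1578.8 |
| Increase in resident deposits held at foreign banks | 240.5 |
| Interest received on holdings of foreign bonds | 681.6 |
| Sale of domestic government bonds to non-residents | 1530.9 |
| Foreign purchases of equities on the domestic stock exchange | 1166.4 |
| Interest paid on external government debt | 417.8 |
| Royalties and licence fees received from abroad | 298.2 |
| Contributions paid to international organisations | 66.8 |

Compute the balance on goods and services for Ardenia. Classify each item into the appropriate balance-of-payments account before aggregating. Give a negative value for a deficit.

1432.7

Services: 298.2 + 319.1 + 815.4 = 1432.7
Trade balance = 0.0 + 1432.7 = 1432.7
(Excluded from the trade balance — secondary income: official foreign aid grants received (current) 99.9, pension payments received by residents from foreign governments 152.5, contributions paid to international organisations 66.8; capital account: capital transfers received from emigrants 157.5; primary income: compensation paid to foreign seasonal workers 151.1, dividends paid to foreign shareholders of resident firms 364.6, interest received on holdings of foreign bonds 681.6, interest paid on external government debt 417.8; financial account: purchases of foreign government bonds by domestic residents 1578.8, increase in resident deposits held at foreign banks 240.5, sale of domestic government bonds to non-residents 1530.9, foreign purchases of equities on the domestic stock exchange 1166.4.)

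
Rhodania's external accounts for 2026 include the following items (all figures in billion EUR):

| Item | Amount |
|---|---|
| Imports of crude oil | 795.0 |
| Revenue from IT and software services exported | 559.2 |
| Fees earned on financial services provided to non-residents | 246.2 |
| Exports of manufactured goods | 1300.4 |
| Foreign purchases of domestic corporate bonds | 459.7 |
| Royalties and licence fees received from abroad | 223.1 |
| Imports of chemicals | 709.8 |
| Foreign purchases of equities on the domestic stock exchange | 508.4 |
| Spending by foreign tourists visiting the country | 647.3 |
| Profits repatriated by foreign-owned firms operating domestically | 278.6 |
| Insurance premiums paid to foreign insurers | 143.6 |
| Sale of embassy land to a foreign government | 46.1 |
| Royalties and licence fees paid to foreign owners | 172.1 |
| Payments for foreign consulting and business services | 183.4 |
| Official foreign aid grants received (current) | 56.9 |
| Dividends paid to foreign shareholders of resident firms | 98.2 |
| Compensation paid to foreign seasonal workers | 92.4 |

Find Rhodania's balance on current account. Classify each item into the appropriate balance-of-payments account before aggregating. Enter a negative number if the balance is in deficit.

Goods: -709.8 + 1300.4 - 795.0 = -204.4
Services: 223.1 - 143.6 - 183.4 + 647.3 + 246.2 - 172.1 + 559.2 = 1176.7
Primary income: -98.2 - 92.4 - 278.6 = -469.2
Secondary income: 56.9
Current account = (-204.4) + 1176.7 + (-469.2) + 56.9 = 560.0
(Excluded from the current account — financial account: foreign purchases of domestic corporate bonds 459.7, foreign purchases of equities on the domestic stock exchange 508.4; capital account: sale of embassy land to a foreign government 46.1.)

560.0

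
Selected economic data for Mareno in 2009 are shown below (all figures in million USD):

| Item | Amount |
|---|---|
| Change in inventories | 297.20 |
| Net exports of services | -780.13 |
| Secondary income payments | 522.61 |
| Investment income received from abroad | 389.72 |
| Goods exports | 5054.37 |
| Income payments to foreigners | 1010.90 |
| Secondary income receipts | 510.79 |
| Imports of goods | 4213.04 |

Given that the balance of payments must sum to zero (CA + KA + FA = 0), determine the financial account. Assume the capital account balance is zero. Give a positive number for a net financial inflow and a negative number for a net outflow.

Goods balance = 5054.37 - 4213.04 = 841.33
Services balance = -780.13
Trade balance (goods + services) = 841.33 + (-780.13) = 61.20
Net primary income = 389.72 - 1010.90 = -621.18
Net secondary income = 510.79 - 522.61 = -11.82
Current account = 61.20 + (-621.18) + (-11.82) = -571.80
Financial account = -(-571.80) = 571.80

571.80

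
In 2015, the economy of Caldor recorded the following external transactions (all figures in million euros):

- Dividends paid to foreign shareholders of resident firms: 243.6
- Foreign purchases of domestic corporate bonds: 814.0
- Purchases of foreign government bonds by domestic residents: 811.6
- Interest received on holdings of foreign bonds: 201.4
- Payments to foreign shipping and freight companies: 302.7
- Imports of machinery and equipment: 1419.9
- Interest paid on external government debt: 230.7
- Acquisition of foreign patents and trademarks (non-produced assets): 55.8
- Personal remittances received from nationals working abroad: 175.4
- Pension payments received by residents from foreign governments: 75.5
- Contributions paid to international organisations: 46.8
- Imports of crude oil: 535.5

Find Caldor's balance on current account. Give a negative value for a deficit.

-2326.9

Goods: -1419.9 - 535.5 = -1955.4
Services: -302.7
Primary income: 201.4 - 243.6 - 230.7 = -272.9
Secondary income: 75.5 - 46.8 + 175.4 = 204.1
Current account = (-1955.4) + (-302.7) + (-272.9) + 204.1 = -2326.9
(Excluded from the current account — financial account: foreign purchases of domestic corporate bonds 814.0, purchases of foreign government bonds by domestic residents 811.6; capital account: acquisition of foreign patents and trademarks (non-produced assets) 55.8.)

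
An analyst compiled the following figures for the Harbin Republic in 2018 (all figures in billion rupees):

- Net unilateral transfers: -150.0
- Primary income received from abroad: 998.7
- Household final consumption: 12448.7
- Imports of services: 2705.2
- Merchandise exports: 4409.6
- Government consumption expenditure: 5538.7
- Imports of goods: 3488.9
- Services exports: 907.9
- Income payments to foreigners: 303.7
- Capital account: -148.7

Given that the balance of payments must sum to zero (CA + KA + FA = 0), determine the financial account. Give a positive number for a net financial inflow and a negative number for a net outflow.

480.3

Goods balance = 4409.6 - 3488.9 = 920.7
Services balance = 907.9 - 2705.2 = -1797.3
Trade balance (goods + services) = 920.7 + (-1797.3) = -876.6
Net primary income = 998.7 - 303.7 = 695.0
Net secondary income = -150.0
Current account = -876.6 + 695.0 + (-150.0) = -331.6
Financial account = -(-331.6 + (-148.7)) = 480.3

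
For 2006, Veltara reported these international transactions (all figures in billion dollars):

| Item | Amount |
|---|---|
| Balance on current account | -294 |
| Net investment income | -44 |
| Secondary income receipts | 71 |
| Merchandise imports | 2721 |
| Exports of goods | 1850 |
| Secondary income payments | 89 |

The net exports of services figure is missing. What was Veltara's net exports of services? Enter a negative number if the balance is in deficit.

639

Current account = goods balance + services balance + net primary income + net secondary income
Sum of the known components = -933
Net exports of services = CA - (known components) = -294 - (-933) = 639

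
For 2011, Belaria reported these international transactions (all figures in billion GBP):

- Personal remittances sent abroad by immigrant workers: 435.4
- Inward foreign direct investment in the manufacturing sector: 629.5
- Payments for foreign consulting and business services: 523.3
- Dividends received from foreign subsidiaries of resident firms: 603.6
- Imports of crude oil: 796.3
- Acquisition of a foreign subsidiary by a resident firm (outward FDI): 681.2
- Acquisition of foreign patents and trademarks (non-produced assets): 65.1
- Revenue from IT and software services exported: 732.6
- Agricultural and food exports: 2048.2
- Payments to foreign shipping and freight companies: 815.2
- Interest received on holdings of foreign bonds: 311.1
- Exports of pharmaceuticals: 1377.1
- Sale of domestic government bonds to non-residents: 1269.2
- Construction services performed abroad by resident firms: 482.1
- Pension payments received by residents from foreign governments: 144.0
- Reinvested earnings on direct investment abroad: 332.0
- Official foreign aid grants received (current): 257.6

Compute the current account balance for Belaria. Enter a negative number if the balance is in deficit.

Goods: 2048.2 - 796.3 + 1377.1 = 2629.0
Services: 732.6 - 815.2 + 482.1 - 523.3 = -123.8
Primary income: 603.6 + 332.0 + 311.1 = 1246.7
Secondary income: -435.4 + 144.0 + 257.6 = -33.8
Current account = 2629.0 + (-123.8) + 1246.7 + (-33.8) = 3718.1
(Excluded from the current account — financial account: inward foreign direct investment in the manufacturing sector 629.5, acquisition of a foreign subsidiary by a resident firm (outward FDI) 681.2, sale of domestic government bonds to non-residents 1269.2; capital account: acquisition of foreign patents and trademarks (non-produced assets) 65.1.)

3718.1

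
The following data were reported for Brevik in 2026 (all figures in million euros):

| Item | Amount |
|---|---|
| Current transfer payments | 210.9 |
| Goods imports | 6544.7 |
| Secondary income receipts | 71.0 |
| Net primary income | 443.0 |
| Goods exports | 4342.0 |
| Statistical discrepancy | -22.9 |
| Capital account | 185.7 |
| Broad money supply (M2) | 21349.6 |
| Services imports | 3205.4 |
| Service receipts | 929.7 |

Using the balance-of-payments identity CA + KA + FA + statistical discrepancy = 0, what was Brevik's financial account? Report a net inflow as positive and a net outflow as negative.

Goods balance = 4342.0 - 6544.7 = -2202.7
Services balance = 929.7 - 3205.4 = -2275.7
Trade balance (goods + services) = -2202.7 + (-2275.7) = -4478.4
Net primary income = 443.0
Net secondary income = 71.0 - 210.9 = -139.9
Current account = -4478.4 + 443.0 + (-139.9) = -4175.3
Financial account = -(-4175.3 + 185.7 + (-22.9)) = 4012.5

4012.5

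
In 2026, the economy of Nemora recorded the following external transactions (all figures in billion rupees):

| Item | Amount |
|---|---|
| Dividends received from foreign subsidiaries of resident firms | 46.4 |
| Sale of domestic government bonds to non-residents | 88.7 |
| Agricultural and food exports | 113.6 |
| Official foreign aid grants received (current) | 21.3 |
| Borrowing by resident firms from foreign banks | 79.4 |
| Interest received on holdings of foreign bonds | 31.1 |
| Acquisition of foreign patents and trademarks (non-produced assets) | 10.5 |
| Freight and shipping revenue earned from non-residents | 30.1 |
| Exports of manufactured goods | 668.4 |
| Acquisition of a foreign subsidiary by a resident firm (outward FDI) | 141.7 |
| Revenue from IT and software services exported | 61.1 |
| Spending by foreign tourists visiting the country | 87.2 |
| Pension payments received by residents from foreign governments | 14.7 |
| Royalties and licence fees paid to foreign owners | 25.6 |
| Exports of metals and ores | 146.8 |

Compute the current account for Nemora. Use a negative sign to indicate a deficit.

Goods: 146.8 + 113.6 + 668.4 = 928.8
Services: 30.1 + 87.2 + 61.1 - 25.6 = 152.8
Primary income: 46.4 + 31.1 = 77.5
Secondary income: 14.7 + 21.3 = 36.0
Current account = 928.8 + 152.8 + 77.5 + 36.0 = 1195.1
(Excluded from the current account — financial account: sale of domestic government bonds to non-residents 88.7, borrowing by resident firms from foreign banks 79.4, acquisition of a foreign subsidiary by a resident firm (outward FDI) 141.7; capital account: acquisition of foreign patents and trademarks (non-produced assets) 10.5.)

1195.1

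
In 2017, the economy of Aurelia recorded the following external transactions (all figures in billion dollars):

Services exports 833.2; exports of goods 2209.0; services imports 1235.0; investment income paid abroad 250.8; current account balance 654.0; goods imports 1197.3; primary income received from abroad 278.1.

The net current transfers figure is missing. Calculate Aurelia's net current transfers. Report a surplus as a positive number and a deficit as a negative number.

Current account = goods balance + services balance + net primary income + net secondary income
Sum of the known components = 637.2
Net current transfers = CA - (known components) = 654.0 - 637.2 = 16.8

16.8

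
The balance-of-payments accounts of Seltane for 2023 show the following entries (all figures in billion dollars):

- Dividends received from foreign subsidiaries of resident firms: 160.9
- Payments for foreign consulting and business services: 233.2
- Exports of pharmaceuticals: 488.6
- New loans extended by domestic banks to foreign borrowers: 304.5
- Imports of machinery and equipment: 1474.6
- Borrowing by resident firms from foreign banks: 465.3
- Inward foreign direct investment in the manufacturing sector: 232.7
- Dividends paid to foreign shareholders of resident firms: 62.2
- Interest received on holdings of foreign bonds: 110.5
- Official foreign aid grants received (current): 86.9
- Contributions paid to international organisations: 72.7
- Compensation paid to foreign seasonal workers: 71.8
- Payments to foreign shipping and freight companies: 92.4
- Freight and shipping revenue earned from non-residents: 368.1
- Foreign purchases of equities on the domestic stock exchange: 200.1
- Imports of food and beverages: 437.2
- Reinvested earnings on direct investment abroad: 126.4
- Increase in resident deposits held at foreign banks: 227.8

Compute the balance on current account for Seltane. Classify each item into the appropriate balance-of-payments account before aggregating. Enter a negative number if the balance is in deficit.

-1102.7

Goods: 488.6 - 437.2 - 1474.6 = -1423.2
Services: -92.4 - 233.2 + 368.1 = 42.5
Primary income: -62.2 + 160.9 + 126.4 - 71.8 + 110.5 = 263.8
Secondary income: -72.7 + 86.9 = 14.2
Current account = (-1423.2) + 42.5 + 263.8 + 14.2 = -1102.7
(Excluded from the current account — financial account: new loans extended by domestic banks to foreign borrowers 304.5, borrowing by resident firms from foreign banks 465.3, inward foreign direct investment in the manufacturing sector 232.7, foreign purchases of equities on the domestic stock exchange 200.1, increase in resident deposits held at foreign banks 227.8.)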